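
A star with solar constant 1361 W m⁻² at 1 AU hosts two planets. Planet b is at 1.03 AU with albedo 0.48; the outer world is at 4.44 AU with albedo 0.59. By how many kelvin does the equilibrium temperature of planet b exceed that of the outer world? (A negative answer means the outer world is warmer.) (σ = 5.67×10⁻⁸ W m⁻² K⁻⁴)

ΔT ≈ 127.2 K

T_eq = [S₀(1−A)/(4σd²)]^(1/4), so T ∝ (1−A)^(1/4) / √d.
T₁ = [1361×0.52/(4×5.67×10⁻⁸×1.03²)]^(1/4) = 232.88 K.
T₂ = [1361×0.41/(4×5.67×10⁻⁸×4.44²)]^(1/4) = 105.70 K.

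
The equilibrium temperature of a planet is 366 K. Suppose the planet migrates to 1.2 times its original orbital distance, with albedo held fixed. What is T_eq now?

T_eq ∝ L^(1/4) · d^(−1/2).
T′ = 366 / 1.2^(1/2) = 334 K.

T_eq ≈ 334 K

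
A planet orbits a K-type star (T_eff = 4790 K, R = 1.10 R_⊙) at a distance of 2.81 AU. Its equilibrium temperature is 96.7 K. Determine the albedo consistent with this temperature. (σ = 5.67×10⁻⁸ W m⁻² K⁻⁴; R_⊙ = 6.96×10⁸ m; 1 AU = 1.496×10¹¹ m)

A ≈ 0.80

R_⋆ = 1.10 × 6.96×10⁸ = 7.66×10⁸ m.
d = 2.81 AU = 4.20×10¹¹ m.
L = 4πR_⋆²σT_⋆⁴ = 4π(7.66×10⁸)² × 5.67×10⁻⁸ × (4790)⁴ = 2.20×10²⁶ W.
S = L/(4πd²) = 99.0 W m⁻².
From T_eq⁴ = S(1−A)/(4σ): 1−A = 4σT_eq⁴/S.
1−A = 4 × 5.67×10⁻⁸ × (96.7)⁴ / 99.0 = 0.200.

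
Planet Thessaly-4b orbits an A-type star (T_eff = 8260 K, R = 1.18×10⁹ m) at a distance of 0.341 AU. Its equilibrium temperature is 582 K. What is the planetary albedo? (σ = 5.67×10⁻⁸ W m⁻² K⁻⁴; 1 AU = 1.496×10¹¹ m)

A ≈ 0.82

d = 0.341 AU = 5.10×10¹⁰ m.
L = 4πR_⋆²σT_⋆⁴ = 4π(1.18×10⁹)² × 5.67×10⁻⁸ × (8260)⁴ = 4.62×10²⁷ W.
S = L/(4πd²) = 1.41×10⁵ W m⁻².
From T_eq⁴ = S(1−A)/(4σ): 1−A = 4σT_eq⁴/S.
1−A = 4 × 5.67×10⁻⁸ × (582)⁴ / 1.41×10⁵ = 0.184.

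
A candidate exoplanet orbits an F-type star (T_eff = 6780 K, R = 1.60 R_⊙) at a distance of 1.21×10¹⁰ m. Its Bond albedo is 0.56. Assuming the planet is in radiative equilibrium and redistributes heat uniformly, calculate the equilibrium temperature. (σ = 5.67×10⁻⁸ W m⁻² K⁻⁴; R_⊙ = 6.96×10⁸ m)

T_eq ≈ 1180 K

R_⋆ = 1.60 × 6.96×10⁸ = 1.11×10⁹ m.
L = 4πR_⋆²σT_⋆⁴ = 4π(1.11×10⁹)² × 5.67×10⁻⁸ × (6780)⁴ = 1.87×10²⁷ W.
S = L/(4πd²) = 1.01×10⁶ W m⁻².
Energy balance: absorbed = emitted ⇒ πR²·S(1−A) = 4πR²·σT_eq⁴, so T_eq⁴ = S(1−A)/(4σ).
T_eq = [1.01×10⁶ × 0.44 / (4 × 5.67×10⁻⁸)]^(1/4) = (1.97×10¹²)^(1/4) = 1180 K.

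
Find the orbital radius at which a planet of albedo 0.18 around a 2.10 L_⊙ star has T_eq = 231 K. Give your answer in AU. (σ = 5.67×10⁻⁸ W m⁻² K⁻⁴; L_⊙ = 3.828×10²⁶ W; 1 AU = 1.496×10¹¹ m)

L = 2.10 × 3.828×10²⁶ = 8.04×10²⁶ W.
From T_eq⁴ = L(1−A)/(16πσd²): d = √[L(1−A)/(16πσT_eq⁴)].
d = √[8.04×10²⁶ × 0.82 / (16π × 5.67×10⁻⁸ × (231)⁴)] = 2.85×10¹¹ m = 1.91 AU.

d ≈ 1.91 AU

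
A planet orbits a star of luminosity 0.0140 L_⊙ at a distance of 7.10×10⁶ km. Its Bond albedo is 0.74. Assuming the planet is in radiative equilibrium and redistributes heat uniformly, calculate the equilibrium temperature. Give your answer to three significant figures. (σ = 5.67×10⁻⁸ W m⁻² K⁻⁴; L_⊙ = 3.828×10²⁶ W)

T_eq ≈ 314 K

d = 7.10×10⁶ km = 7.10×10⁹ m.
L = 0.0140 × 3.828×10²⁶ = 5.36×10²⁴ W.
Flux: S = L/(4πd²) = 5.36×10²⁴/(4π×(7.10×10⁹)²) = 8460 W m⁻².
Energy balance: absorbed = emitted ⇒ πR²·S(1−A) = 4πR²·σT_eq⁴, so T_eq⁴ = S(1−A)/(4σ).
T_eq = [8460 × 0.26 / (4 × 5.67×10⁻⁸)]^(1/4) = (9.70×10⁹)^(1/4) = 314 K.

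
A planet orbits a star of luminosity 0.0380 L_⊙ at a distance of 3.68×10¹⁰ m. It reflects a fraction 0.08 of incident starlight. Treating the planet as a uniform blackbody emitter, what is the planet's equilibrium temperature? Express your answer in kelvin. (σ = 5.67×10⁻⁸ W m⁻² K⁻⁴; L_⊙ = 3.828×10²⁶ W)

T_eq ≈ 243 K

L = 0.0380 × 3.828×10²⁶ = 1.45×10²⁵ W.
Flux: S = L/(4πd²) = 1.45×10²⁵/(4π×(3.68×10¹⁰)²) = 855 W m⁻².
Energy balance: absorbed = emitted ⇒ πR²·S(1−A) = 4πR²·σT_eq⁴, so T_eq⁴ = S(1−A)/(4σ).
T_eq = [855 × 0.92 / (4 × 5.67×10⁻⁸)]^(1/4) = (3.47×10⁹)^(1/4) = 243 K.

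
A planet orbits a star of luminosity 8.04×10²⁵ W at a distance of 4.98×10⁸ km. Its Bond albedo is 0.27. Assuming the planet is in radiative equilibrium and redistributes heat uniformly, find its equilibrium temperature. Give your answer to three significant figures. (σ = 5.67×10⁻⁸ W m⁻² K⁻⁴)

T_eq ≈ 95.5 K

d = 4.98×10⁸ km = 4.98×10¹¹ m.
Flux: S = L/(4πd²) = 8.04×10²⁵/(4π×(4.98×10¹¹)²) = 25.8 W m⁻².
Energy balance: absorbed = emitted ⇒ πR²·S(1−A) = 4πR²·σT_eq⁴, so T_eq⁴ = S(1−A)/(4σ).
T_eq = [25.8 × 0.73 / (4 × 5.67×10⁻⁸)]^(1/4) = (8.30×10⁷)^(1/4) = 95.5 K.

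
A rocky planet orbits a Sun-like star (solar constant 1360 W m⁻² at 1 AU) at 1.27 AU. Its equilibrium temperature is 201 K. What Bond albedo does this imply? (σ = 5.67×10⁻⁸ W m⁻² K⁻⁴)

A ≈ 0.56

Flux at 1.27 AU: S = 1360/1.27² = 843 W m⁻².
From T_eq⁴ = S(1−A)/(4σ): 1−A = 4σT_eq⁴/S.
1−A = 4 × 5.67×10⁻⁸ × (201)⁴ / 843 = 0.439.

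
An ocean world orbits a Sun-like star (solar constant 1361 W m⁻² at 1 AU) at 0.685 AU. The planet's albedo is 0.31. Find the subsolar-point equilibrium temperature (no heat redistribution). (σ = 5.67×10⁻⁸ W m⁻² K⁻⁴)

T_ss ≈ 433 K

Flux at 0.685 AU: S = 1361/0.685² = 2900 W m⁻².
At the subsolar point the surface absorbs S(1−A) and emits σT⁴ per unit area — no factor of 4, since only the local patch is in balance.
T = [2900 × 0.69 / 5.67×10⁻⁸]^(1/4) = (3.53×10¹⁰)^(1/4) = 433 K.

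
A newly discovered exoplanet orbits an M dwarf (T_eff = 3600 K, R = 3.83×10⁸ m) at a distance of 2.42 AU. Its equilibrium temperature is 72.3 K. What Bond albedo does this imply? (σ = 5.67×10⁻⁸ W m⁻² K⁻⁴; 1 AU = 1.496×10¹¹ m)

d = 2.42 AU = 3.62×10¹¹ m.
L = 4πR_⋆²σT_⋆⁴ = 4π(3.83×10⁸)² × 5.67×10⁻⁸ × (3600)⁴ = 1.76×10²⁵ W.
S = L/(4πd²) = 10.7 W m⁻².
From T_eq⁴ = S(1−A)/(4σ): 1−A = 4σT_eq⁴/S.
1−A = 4 × 5.67×10⁻⁸ × (72.3)⁴ / 10.7 = 0.581.

A ≈ 0.42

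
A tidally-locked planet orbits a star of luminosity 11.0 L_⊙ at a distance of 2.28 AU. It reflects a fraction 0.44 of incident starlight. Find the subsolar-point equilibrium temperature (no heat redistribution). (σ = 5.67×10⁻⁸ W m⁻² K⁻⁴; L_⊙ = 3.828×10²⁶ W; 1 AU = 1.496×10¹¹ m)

d = 2.28 AU = 3.41×10¹¹ m.
L = 11.0 × 3.828×10²⁶ = 4.21×10²⁷ W.
Flux: S = L/(4πd²) = 4.21×10²⁷/(4π×(3.41×10¹¹)²) = 2880 W m⁻².
At the subsolar point the surface absorbs S(1−A) and emits σT⁴ per unit area — no factor of 4, since only the local patch is in balance.
T = [2880 × 0.56 / 5.67×10⁻⁸]^(1/4) = (2.84×10¹⁰)^(1/4) = 411 K.

T_ss ≈ 411 K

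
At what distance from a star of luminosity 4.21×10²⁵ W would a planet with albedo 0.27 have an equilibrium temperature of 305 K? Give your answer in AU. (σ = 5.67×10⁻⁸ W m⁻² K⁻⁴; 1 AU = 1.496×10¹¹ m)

d ≈ 0.236 AU

From T_eq⁴ = L(1−A)/(16πσd²): d = √[L(1−A)/(16πσT_eq⁴)].
d = √[4.21×10²⁵ × 0.73 / (16π × 5.67×10⁻⁸ × (305)⁴)] = 3.53×10¹⁰ m = 0.236 AU.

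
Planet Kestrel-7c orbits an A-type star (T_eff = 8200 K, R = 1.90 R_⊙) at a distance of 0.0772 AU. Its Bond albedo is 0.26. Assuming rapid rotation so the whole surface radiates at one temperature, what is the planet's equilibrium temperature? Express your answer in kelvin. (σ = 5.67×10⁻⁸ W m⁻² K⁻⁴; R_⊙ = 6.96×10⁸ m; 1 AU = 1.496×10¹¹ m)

R_⋆ = 1.90 × 6.96×10⁸ = 1.32×10⁹ m.
d = 0.0772 AU = 1.15×10¹⁰ m.
L = 4πR_⋆²σT_⋆⁴ = 4π(1.32×10⁹)² × 5.67×10⁻⁸ × (8200)⁴ = 5.63×10²⁷ W.
S = L/(4πd²) = 3.36×10⁶ W m⁻².
Energy balance: absorbed = emitted ⇒ πR²·S(1−A) = 4πR²·σT_eq⁴, so T_eq⁴ = S(1−A)/(4σ).
T_eq = [3.36×10⁶ × 0.74 / (4 × 5.67×10⁻⁸)]^(1/4) = (1.10×10¹³)^(1/4) = 1820 K.

T_eq ≈ 1820 K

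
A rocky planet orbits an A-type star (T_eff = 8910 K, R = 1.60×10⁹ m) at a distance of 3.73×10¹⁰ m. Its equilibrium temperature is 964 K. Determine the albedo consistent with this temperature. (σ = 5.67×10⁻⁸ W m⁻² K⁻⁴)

A ≈ 0.70

L = 4πR_⋆²σT_⋆⁴ = 4π(1.60×10⁹)² × 5.67×10⁻⁸ × (8910)⁴ = 1.15×10²⁸ W.
S = L/(4πd²) = 6.58×10⁵ W m⁻².
From T_eq⁴ = S(1−A)/(4σ): 1−A = 4σT_eq⁴/S.
1−A = 4 × 5.67×10⁻⁸ × (964)⁴ / 6.58×10⁵ = 0.298.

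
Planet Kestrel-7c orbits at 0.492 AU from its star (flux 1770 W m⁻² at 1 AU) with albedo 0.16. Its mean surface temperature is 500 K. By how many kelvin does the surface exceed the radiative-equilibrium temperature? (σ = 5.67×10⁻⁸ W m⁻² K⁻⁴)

S = 1770/0.492² = 7312 W m⁻².
T_eq = [S(1−A)/(4σ)]^(1/4) = [7312×0.84/(4×5.67×10⁻⁸)]^(1/4) = 405.7 K.
ΔT = T_surf − T_eq = 500 − 405.7.

ΔT ≈ 94.3 K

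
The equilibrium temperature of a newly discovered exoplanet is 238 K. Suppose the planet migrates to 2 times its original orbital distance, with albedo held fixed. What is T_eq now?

T_eq ∝ L^(1/4) · d^(−1/2).
T′ = 238 / 2^(1/2) = 168 K.

T_eq ≈ 168 K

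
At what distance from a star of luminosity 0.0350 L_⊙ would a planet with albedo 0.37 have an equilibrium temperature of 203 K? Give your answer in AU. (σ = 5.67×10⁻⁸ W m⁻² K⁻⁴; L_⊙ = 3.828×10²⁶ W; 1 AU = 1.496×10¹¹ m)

L = 0.0350 × 3.828×10²⁶ = 1.34×10²⁵ W.
From T_eq⁴ = L(1−A)/(16πσd²): d = √[L(1−A)/(16πσT_eq⁴)].
d = √[1.34×10²⁵ × 0.63 / (16π × 5.67×10⁻⁸ × (203)⁴)] = 4.18×10¹⁰ m = 0.279 AU.

d ≈ 0.279 AU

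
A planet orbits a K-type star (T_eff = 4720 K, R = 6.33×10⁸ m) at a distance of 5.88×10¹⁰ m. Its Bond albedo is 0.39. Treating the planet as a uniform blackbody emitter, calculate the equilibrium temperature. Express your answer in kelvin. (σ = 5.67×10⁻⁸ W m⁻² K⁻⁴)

T_eq ≈ 306 K

L = 4πR_⋆²σT_⋆⁴ = 4π(6.33×10⁸)² × 5.67×10⁻⁸ × (4720)⁴ = 1.42×10²⁶ W.
S = L/(4πd²) = 3260 W m⁻².
Energy balance: absorbed = emitted ⇒ πR²·S(1−A) = 4πR²·σT_eq⁴, so T_eq⁴ = S(1−A)/(4σ).
T_eq = [3260 × 0.61 / (4 × 5.67×10⁻⁸)]^(1/4) = (8.77×10⁹)^(1/4) = 306 K.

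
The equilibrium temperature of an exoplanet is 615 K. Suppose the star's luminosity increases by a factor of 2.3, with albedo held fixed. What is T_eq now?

T_eq ≈ 757 K

T_eq ∝ L^(1/4) · d^(−1/2).
T′ = 615 × 2.3^(1/4) = 757 K.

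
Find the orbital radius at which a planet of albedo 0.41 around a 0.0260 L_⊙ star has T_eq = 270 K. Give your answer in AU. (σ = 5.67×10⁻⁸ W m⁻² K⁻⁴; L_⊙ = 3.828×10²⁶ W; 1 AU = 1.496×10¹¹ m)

L = 0.0260 × 3.828×10²⁶ = 9.95×10²⁴ W.
From T_eq⁴ = L(1−A)/(16πσd²): d = √[L(1−A)/(16πσT_eq⁴)].
d = √[9.95×10²⁴ × 0.59 / (16π × 5.67×10⁻⁸ × (270)⁴)] = 1.97×10¹⁰ m = 0.132 AU.

d ≈ 0.132 AU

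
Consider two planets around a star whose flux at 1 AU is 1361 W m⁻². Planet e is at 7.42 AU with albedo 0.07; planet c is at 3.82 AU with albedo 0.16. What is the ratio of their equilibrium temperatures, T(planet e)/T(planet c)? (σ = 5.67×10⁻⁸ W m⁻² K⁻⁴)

T₁/T₂ ≈ 0.736

T_eq = [S₀(1−A)/(4σd²)]^(1/4), so T ∝ (1−A)^(1/4) / √d.
T₁ = [1361×0.93/(4×5.67×10⁻⁸×7.42²)]^(1/4) = 100.34 K.
T₂ = [1361×0.84/(4×5.67×10⁻⁸×3.82²)]^(1/4) = 136.33 K.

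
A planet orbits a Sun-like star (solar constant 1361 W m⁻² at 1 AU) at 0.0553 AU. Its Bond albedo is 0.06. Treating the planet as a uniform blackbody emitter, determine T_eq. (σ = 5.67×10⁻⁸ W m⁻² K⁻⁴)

T_eq ≈ 1170 K

Flux at 0.0553 AU: S = 1361/0.0553² = 4.45×10⁵ W m⁻².
Energy balance: absorbed = emitted ⇒ πR²·S(1−A) = 4πR²·σT_eq⁴, so T_eq⁴ = S(1−A)/(4σ).
T_eq = [4.45×10⁵ × 0.94 / (4 × 5.67×10⁻⁸)]^(1/4) = (1.84×10¹²)^(1/4) = 1170 K.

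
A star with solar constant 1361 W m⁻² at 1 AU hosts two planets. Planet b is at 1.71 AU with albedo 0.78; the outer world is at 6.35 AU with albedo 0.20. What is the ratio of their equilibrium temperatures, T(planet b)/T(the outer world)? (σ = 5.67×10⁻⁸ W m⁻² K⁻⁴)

T_eq = [S₀(1−A)/(4σd²)]^(1/4), so T ∝ (1−A)^(1/4) / √d.
T₁ = [1361×0.22/(4×5.67×10⁻⁸×1.71²)]^(1/4) = 145.77 K.
T₂ = [1361×0.80/(4×5.67×10⁻⁸×6.35²)]^(1/4) = 104.46 K.

T₁/T₂ ≈ 1.395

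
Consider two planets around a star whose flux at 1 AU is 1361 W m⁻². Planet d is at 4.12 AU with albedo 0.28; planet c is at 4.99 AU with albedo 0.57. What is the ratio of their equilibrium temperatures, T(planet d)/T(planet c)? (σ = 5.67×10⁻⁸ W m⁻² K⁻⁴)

T₁/T₂ ≈ 1.252

T_eq = [S₀(1−A)/(4σd²)]^(1/4), so T ∝ (1−A)^(1/4) / √d.
T₁ = [1361×0.72/(4×5.67×10⁻⁸×4.12²)]^(1/4) = 126.31 K.
T₂ = [1361×0.43/(4×5.67×10⁻⁸×4.99²)]^(1/4) = 100.90 K.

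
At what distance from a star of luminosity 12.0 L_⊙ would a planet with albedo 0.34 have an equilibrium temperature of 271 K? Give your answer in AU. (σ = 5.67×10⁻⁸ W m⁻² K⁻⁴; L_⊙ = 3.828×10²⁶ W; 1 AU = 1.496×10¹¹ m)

L = 12.0 × 3.828×10²⁶ = 4.59×10²⁷ W.
From T_eq⁴ = L(1−A)/(16πσd²): d = √[L(1−A)/(16πσT_eq⁴)].
d = √[4.59×10²⁷ × 0.66 / (16π × 5.67×10⁻⁸ × (271)⁴)] = 4.44×10¹¹ m = 2.97 AU.

d ≈ 2.97 AU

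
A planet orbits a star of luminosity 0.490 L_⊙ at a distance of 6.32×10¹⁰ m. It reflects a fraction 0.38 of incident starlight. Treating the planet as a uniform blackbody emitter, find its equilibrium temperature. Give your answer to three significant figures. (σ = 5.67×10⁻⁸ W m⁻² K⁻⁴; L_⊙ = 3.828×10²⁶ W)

T_eq ≈ 318 K

L = 0.490 × 3.828×10²⁶ = 1.88×10²⁶ W.
Flux: S = L/(4πd²) = 1.88×10²⁶/(4π×(6.32×10¹⁰)²) = 3740 W m⁻².
Energy balance: absorbed = emitted ⇒ πR²·S(1−A) = 4πR²·σT_eq⁴, so T_eq⁴ = S(1−A)/(4σ).
T_eq = [3740 × 0.62 / (4 × 5.67×10⁻⁸)]^(1/4) = (1.02×10¹⁰)^(1/4) = 318 K.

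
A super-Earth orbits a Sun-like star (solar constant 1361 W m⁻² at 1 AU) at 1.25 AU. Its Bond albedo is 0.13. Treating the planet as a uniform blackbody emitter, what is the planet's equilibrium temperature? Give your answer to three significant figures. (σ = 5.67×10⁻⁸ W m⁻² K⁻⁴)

Flux at 1.25 AU: S = 1361/1.25² = 871 W m⁻².
Energy balance: absorbed = emitted ⇒ πR²·S(1−A) = 4πR²·σT_eq⁴, so T_eq⁴ = S(1−A)/(4σ).
T_eq = [871 × 0.87 / (4 × 5.67×10⁻⁸)]^(1/4) = (3.34×10⁹)^(1/4) = 240 K.

T_eq ≈ 240 K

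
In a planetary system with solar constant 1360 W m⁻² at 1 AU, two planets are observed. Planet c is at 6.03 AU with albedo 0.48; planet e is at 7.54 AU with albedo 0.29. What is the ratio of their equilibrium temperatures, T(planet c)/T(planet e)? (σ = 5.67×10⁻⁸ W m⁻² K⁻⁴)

T₁/T₂ ≈ 1.034

T_eq = [S₀(1−A)/(4σd²)]^(1/4), so T ∝ (1−A)^(1/4) / √d.
T₁ = [1360×0.52/(4×5.67×10⁻⁸×6.03²)]^(1/4) = 96.23 K.
T₂ = [1360×0.71/(4×5.67×10⁻⁸×7.54²)]^(1/4) = 93.03 K.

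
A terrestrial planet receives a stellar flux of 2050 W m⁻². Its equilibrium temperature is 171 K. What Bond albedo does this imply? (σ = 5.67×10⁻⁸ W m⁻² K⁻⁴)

A ≈ 0.91

From T_eq⁴ = S(1−A)/(4σ): 1−A = 4σT_eq⁴/S.
1−A = 4 × 5.67×10⁻⁸ × (171)⁴ / 2050 = 0.095.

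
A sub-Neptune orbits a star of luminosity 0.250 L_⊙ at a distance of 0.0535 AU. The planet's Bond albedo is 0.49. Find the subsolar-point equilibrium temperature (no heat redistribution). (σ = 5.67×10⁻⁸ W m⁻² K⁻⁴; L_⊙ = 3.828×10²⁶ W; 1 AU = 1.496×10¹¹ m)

T_ss ≈ 1020 K

d = 0.0535 AU = 8.00×10⁹ m.
L = 0.250 × 3.828×10²⁶ = 9.57×10²⁵ W.
Flux: S = L/(4πd²) = 9.57×10²⁵/(4π×(8.00×10⁹)²) = 1.19×10⁵ W m⁻².
At the subsolar point the surface absorbs S(1−A) and emits σT⁴ per unit area — no factor of 4, since only the local patch is in balance.
T = [1.19×10⁵ × 0.51 / 5.67×10⁻⁸]^(1/4) = (1.07×10¹²)^(1/4) = 1020 K.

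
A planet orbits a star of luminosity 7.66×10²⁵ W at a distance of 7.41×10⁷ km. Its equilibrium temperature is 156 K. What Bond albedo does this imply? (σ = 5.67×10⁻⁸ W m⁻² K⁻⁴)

A ≈ 0.88

d = 7.41×10⁷ km = 7.41×10¹⁰ m.
Flux: S = L/(4πd²) = 7.66×10²⁵/(4π×(7.41×10¹⁰)²) = 1110 W m⁻².
From T_eq⁴ = S(1−A)/(4σ): 1−A = 4σT_eq⁴/S.
1−A = 4 × 5.67×10⁻⁸ × (156)⁴ / 1110 = 0.121.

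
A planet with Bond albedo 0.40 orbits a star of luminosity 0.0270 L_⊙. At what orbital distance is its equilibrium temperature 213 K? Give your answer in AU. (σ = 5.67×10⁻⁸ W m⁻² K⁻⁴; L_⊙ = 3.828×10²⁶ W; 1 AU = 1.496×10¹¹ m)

d ≈ 0.217 AU

L = 0.0270 × 3.828×10²⁶ = 1.03×10²⁵ W.
From T_eq⁴ = L(1−A)/(16πσd²): d = √[L(1−A)/(16πσT_eq⁴)].
d = √[1.03×10²⁵ × 0.60 / (16π × 5.67×10⁻⁸ × (213)⁴)] = 3.25×10¹⁰ m = 0.217 AU.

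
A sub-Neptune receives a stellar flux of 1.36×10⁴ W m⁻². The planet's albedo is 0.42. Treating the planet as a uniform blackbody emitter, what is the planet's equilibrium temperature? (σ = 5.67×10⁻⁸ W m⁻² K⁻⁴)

T_eq ≈ 432 K

Energy balance: absorbed = emitted ⇒ πR²·S(1−A) = 4πR²·σT_eq⁴, so T_eq⁴ = S(1−A)/(4σ).
T_eq = [1.36×10⁴ × 0.58 / (4 × 5.67×10⁻⁸)]^(1/4) = (3.48×10¹⁰)^(1/4) = 432 K.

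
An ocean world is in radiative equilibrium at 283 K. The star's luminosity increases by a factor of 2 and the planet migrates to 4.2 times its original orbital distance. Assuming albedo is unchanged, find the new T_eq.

T_eq ≈ 164 K

T_eq ∝ L^(1/4) · d^(−1/2).
T′ = 283 × 2^(1/4) / 4.2^(1/2) = 164 K.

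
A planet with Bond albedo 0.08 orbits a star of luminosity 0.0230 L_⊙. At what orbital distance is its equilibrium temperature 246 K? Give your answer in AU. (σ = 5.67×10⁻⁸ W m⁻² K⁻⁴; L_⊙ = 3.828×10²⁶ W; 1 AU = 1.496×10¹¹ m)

L = 0.0230 × 3.828×10²⁶ = 8.80×10²⁴ W.
From T_eq⁴ = L(1−A)/(16πσd²): d = √[L(1−A)/(16πσT_eq⁴)].
d = √[8.80×10²⁴ × 0.92 / (16π × 5.67×10⁻⁸ × (246)⁴)] = 2.79×10¹⁰ m = 0.186 AU.

d ≈ 0.186 AU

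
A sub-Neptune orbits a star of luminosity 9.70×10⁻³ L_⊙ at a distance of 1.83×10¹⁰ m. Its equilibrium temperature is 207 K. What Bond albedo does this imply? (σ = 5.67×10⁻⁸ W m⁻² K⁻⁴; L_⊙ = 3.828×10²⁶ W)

L = 9.70×10⁻³ × 3.828×10²⁶ = 3.71×10²⁴ W.
Flux: S = L/(4πd²) = 3.71×10²⁴/(4π×(1.83×10¹⁰)²) = 882 W m⁻².
From T_eq⁴ = S(1−A)/(4σ): 1−A = 4σT_eq⁴/S.
1−A = 4 × 5.67×10⁻⁸ × (207)⁴ / 882 = 0.472.

A ≈ 0.53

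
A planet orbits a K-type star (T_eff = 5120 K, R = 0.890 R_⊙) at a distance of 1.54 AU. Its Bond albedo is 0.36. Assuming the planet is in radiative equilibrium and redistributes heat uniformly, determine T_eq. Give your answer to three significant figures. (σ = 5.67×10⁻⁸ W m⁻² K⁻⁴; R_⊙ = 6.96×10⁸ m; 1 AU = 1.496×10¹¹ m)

T_eq ≈ 168 K

R_⋆ = 0.890 × 6.96×10⁸ = 6.19×10⁸ m.
d = 1.54 AU = 2.30×10¹¹ m.
L = 4πR_⋆²σT_⋆⁴ = 4π(6.19×10⁸)² × 5.67×10⁻⁸ × (5120)⁴ = 1.88×10²⁶ W.
S = L/(4πd²) = 282 W m⁻².
Energy balance: absorbed = emitted ⇒ πR²·S(1−A) = 4πR²·σT_eq⁴, so T_eq⁴ = S(1−A)/(4σ).
T_eq = [282 × 0.64 / (4 × 5.67×10⁻⁸)]^(1/4) = (7.95×10⁸)^(1/4) = 168 K.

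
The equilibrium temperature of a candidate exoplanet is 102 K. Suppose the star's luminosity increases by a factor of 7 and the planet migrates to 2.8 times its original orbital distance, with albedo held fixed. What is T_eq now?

T_eq ≈ 99.2 K

T_eq ∝ L^(1/4) · d^(−1/2).
T′ = 102 × 7^(1/4) / 2.8^(1/2) = 99.2 K.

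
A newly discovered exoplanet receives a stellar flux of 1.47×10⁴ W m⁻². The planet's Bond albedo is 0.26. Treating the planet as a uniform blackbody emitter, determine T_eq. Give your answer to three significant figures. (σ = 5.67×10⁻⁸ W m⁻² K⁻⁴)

Energy balance: absorbed = emitted ⇒ πR²·S(1−A) = 4πR²·σT_eq⁴, so T_eq⁴ = S(1−A)/(4σ).
T_eq = [1.47×10⁴ × 0.74 / (4 × 5.67×10⁻⁸)]^(1/4) = (4.80×10¹⁰)^(1/4) = 468 K.

T_eq ≈ 468 K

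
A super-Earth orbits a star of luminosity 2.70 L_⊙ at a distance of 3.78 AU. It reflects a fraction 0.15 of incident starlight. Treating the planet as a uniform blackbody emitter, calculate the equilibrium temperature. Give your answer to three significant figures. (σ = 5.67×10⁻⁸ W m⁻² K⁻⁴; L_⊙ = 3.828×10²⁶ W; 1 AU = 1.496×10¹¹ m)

T_eq ≈ 176 K

d = 3.78 AU = 5.65×10¹¹ m.
L = 2.70 × 3.828×10²⁶ = 1.03×10²⁷ W.
Flux: S = L/(4πd²) = 1.03×10²⁷/(4π×(5.65×10¹¹)²) = 257 W m⁻².
Energy balance: absorbed = emitted ⇒ πR²·S(1−A) = 4πR²·σT_eq⁴, so T_eq⁴ = S(1−A)/(4σ).
T_eq = [257 × 0.85 / (4 × 5.67×10⁻⁸)]^(1/4) = (9.64×10⁸)^(1/4) = 176 K.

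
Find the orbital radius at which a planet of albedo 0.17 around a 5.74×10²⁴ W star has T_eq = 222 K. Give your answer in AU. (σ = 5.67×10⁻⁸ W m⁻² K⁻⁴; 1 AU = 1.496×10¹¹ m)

d ≈ 0.175 AU

From T_eq⁴ = L(1−A)/(16πσd²): d = √[L(1−A)/(16πσT_eq⁴)].
d = √[5.74×10²⁴ × 0.83 / (16π × 5.67×10⁻⁸ × (222)⁴)] = 2.62×10¹⁰ m = 0.175 AU.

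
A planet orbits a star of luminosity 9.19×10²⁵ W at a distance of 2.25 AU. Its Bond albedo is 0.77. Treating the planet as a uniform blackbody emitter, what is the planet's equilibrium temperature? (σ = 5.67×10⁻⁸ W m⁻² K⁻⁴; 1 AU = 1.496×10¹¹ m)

d = 2.25 AU = 3.37×10¹¹ m.
Flux: S = L/(4πd²) = 9.19×10²⁵/(4π×(3.37×10¹¹)²) = 64.5 W m⁻².
Energy balance: absorbed = emitted ⇒ πR²·S(1−A) = 4πR²·σT_eq⁴, so T_eq⁴ = S(1−A)/(4σ).
T_eq = [64.5 × 0.23 / (4 × 5.67×10⁻⁸)]^(1/4) = (6.55×10⁷)^(1/4) = 89.9 K.

T_eq ≈ 89.9 K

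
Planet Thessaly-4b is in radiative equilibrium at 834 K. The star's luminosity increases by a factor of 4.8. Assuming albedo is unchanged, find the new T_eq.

T_eq ≈ 1230 K

T_eq ∝ L^(1/4) · d^(−1/2).
T′ = 834 × 4.8^(1/4) = 1230 K.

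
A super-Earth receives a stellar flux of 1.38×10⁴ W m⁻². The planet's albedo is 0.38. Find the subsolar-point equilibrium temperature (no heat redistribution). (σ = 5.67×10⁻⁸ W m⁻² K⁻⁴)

At the subsolar point the surface absorbs S(1−A) and emits σT⁴ per unit area — no factor of 4, since only the local patch is in balance.
T = [1.38×10⁴ × 0.62 / 5.67×10⁻⁸]^(1/4) = (1.51×10¹¹)^(1/4) = 623 K.

T_ss ≈ 623 K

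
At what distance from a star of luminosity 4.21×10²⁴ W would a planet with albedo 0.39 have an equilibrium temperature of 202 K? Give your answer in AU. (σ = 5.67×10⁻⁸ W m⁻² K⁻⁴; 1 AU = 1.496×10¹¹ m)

From T_eq⁴ = L(1−A)/(16πσd²): d = √[L(1−A)/(16πσT_eq⁴)].
d = √[4.21×10²⁴ × 0.61 / (16π × 5.67×10⁻⁸ × (202)⁴)] = 2.33×10¹⁰ m = 0.156 AU.

d ≈ 0.156 AU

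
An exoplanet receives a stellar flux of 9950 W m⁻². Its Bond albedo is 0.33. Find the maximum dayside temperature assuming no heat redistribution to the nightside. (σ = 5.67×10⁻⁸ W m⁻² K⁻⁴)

T_ss ≈ 586 K

With no redistribution each surface element balances locally: S(1−A) = σT⁴.
T = [9950 × 0.67 / 5.67×10⁻⁸]^(1/4) = (1.18×10¹¹)^(1/4) = 586 K.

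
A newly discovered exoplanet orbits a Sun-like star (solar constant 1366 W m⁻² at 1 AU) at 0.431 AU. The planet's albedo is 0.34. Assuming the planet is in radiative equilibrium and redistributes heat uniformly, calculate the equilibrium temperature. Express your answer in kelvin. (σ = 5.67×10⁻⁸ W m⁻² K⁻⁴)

Flux at 0.431 AU: S = 1366/0.431² = 7350 W m⁻².
Energy balance: absorbed = emitted ⇒ πR²·S(1−A) = 4πR²·σT_eq⁴, so T_eq⁴ = S(1−A)/(4σ).
T_eq = [7350 × 0.66 / (4 × 5.67×10⁻⁸)]^(1/4) = (2.14×10¹⁰)^(1/4) = 382 K.

T_eq ≈ 382 K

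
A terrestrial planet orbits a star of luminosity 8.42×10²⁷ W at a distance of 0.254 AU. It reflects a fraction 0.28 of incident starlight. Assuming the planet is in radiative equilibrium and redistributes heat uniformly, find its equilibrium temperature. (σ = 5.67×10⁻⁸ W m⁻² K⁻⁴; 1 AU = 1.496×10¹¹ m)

T_eq ≈ 1100 K

d = 0.254 AU = 3.80×10¹⁰ m.
Flux: S = L/(4πd²) = 8.42×10²⁷/(4π×(3.80×10¹⁰)²) = 4.64×10⁵ W m⁻².
Energy balance: absorbed = emitted ⇒ πR²·S(1−A) = 4πR²·σT_eq⁴, so T_eq⁴ = S(1−A)/(4σ).
T_eq = [4.64×10⁵ × 0.72 / (4 × 5.67×10⁻⁸)]^(1/4) = (1.47×10¹²)^(1/4) = 1100 K.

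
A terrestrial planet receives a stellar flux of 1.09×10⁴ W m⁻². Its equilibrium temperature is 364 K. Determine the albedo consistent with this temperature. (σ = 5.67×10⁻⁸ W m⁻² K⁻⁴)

A ≈ 0.63

From T_eq⁴ = S(1−A)/(4σ): 1−A = 4σT_eq⁴/S.
1−A = 4 × 5.67×10⁻⁸ × (364)⁴ / 1.09×10⁴ = 0.365.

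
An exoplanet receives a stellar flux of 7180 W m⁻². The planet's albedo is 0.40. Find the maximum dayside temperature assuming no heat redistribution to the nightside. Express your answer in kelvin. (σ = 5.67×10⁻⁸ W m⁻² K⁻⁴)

With no redistribution each surface element balances locally: S(1−A) = σT⁴.
T = [7180 × 0.60 / 5.67×10⁻⁸]^(1/4) = (7.60×10¹⁰)^(1/4) = 525 K.

T_ss ≈ 525 K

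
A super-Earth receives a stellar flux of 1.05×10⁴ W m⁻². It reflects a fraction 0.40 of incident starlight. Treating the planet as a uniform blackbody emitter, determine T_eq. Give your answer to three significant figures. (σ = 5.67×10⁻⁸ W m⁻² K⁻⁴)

T_eq ≈ 408 K

Energy balance: absorbed = emitted ⇒ πR²·S(1−A) = 4πR²·σT_eq⁴, so T_eq⁴ = S(1−A)/(4σ).
T_eq = [1.05×10⁴ × 0.60 / (4 × 5.67×10⁻⁸)]^(1/4) = (2.78×10¹⁰)^(1/4) = 408 K.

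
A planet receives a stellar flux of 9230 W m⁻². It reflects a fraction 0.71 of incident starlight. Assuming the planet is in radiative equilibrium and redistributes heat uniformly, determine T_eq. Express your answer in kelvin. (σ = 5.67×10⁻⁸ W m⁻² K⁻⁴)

Energy balance: absorbed = emitted ⇒ πR²·S(1−A) = 4πR²·σT_eq⁴, so T_eq⁴ = S(1−A)/(4σ).
T_eq = [9230 × 0.29 / (4 × 5.67×10⁻⁸)]^(1/4) = (1.18×10¹⁰)^(1/4) = 330 K.

T_eq ≈ 330 K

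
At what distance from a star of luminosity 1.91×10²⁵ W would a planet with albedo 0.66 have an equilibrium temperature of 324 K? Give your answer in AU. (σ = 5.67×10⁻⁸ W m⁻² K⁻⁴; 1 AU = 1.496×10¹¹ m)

From T_eq⁴ = L(1−A)/(16πσd²): d = √[L(1−A)/(16πσT_eq⁴)].
d = √[1.91×10²⁵ × 0.34 / (16π × 5.67×10⁻⁸ × (324)⁴)] = 1.44×10¹⁰ m = 0.0961 AU.

d ≈ 0.0961 AU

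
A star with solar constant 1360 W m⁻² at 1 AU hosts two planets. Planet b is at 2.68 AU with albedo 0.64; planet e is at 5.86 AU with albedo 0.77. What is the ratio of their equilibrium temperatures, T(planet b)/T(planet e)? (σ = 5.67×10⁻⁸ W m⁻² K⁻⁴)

T₁/T₂ ≈ 1.654

T_eq = [S₀(1−A)/(4σd²)]^(1/4), so T ∝ (1−A)^(1/4) / √d.
T₁ = [1360×0.36/(4×5.67×10⁻⁸×2.68²)]^(1/4) = 131.67 K.
T₂ = [1360×0.23/(4×5.67×10⁻⁸×5.86²)]^(1/4) = 79.61 K.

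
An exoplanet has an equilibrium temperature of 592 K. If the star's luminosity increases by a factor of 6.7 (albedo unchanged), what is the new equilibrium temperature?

T_eq ∝ L^(1/4) · d^(−1/2).
T′ = 592 × 6.7^(1/4) = 952 K.

T_eq ≈ 952 K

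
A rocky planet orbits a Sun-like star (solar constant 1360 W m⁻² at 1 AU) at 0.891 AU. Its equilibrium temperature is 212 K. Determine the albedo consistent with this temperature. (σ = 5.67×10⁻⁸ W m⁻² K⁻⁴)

Flux at 0.891 AU: S = 1360/0.891² = 1710 W m⁻².
From T_eq⁴ = S(1−A)/(4σ): 1−A = 4σT_eq⁴/S.
1−A = 4 × 5.67×10⁻⁸ × (212)⁴ / 1710 = 0.267.

A ≈ 0.73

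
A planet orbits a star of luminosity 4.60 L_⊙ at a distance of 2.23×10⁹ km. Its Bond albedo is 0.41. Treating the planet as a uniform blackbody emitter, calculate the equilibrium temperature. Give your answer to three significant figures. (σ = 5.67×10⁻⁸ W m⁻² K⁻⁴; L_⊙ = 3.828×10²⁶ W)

d = 2.23×10⁹ km = 2.23×10¹² m.
L = 4.60 × 3.828×10²⁶ = 1.76×10²⁷ W.
Flux: S = L/(4πd²) = 1.76×10²⁷/(4π×(2.23×10¹²)²) = 28.2 W m⁻².
Energy balance: absorbed = emitted ⇒ πR²·S(1−A) = 4πR²·σT_eq⁴, so T_eq⁴ = S(1−A)/(4σ).
T_eq = [28.2 × 0.59 / (4 × 5.67×10⁻⁸)]^(1/4) = (7.33×10⁷)^(1/4) = 92.5 K.

T_eq ≈ 92.5 K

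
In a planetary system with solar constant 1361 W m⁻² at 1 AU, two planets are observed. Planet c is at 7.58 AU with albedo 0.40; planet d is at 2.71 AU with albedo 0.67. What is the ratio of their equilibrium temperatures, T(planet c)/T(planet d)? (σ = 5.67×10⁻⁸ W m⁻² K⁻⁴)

T_eq = [S₀(1−A)/(4σd²)]^(1/4), so T ∝ (1−A)^(1/4) / √d.
T₁ = [1361×0.60/(4×5.67×10⁻⁸×7.58²)]^(1/4) = 88.97 K.
T₂ = [1361×0.33/(4×5.67×10⁻⁸×2.71²)]^(1/4) = 128.14 K.

T₁/T₂ ≈ 0.694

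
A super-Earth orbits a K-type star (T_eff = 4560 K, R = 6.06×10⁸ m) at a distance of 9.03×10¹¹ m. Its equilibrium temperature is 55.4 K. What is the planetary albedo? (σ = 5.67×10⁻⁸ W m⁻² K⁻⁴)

L = 4πR_⋆²σT_⋆⁴ = 4π(6.06×10⁸)² × 5.67×10⁻⁸ × (4560)⁴ = 1.13×10²⁶ W.
S = L/(4πd²) = 11.0 W m⁻².
From T_eq⁴ = S(1−A)/(4σ): 1−A = 4σT_eq⁴/S.
1−A = 4 × 5.67×10⁻⁸ × (55.4)⁴ / 11.0 = 0.193.

A ≈ 0.81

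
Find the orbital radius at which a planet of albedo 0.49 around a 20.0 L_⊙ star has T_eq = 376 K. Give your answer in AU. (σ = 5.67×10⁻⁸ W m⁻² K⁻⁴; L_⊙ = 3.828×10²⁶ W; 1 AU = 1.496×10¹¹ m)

L = 20.0 × 3.828×10²⁶ = 7.66×10²⁷ W.
From T_eq⁴ = L(1−A)/(16πσd²): d = √[L(1−A)/(16πσT_eq⁴)].
d = √[7.66×10²⁷ × 0.51 / (16π × 5.67×10⁻⁸ × (376)⁴)] = 2.62×10¹¹ m = 1.75 AU.

d ≈ 1.75 AU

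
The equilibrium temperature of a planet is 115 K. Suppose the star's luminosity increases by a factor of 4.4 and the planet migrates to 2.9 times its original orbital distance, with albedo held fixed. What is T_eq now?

T_eq ∝ L^(1/4) · d^(−1/2).
T′ = 115 × 4.4^(1/4) / 2.9^(1/2) = 97.8 K.

T_eq ≈ 97.8 K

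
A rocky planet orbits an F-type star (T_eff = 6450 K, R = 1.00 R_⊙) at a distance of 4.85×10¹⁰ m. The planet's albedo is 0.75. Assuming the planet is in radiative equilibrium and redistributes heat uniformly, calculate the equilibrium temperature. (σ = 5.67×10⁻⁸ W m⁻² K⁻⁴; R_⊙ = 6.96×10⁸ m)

T_eq ≈ 386 K

R_⋆ = 1.00 × 6.96×10⁸ = 6.96×10⁸ m.
L = 4πR_⋆²σT_⋆⁴ = 4π(6.96×10⁸)² × 5.67×10⁻⁸ × (6450)⁴ = 5.97×10²⁶ W.
S = L/(4πd²) = 2.02×10⁴ W m⁻².
Energy balance: absorbed = emitted ⇒ πR²·S(1−A) = 4πR²·σT_eq⁴, so T_eq⁴ = S(1−A)/(4σ).
T_eq = [2.02×10⁴ × 0.25 / (4 × 5.67×10⁻⁸)]^(1/4) = (2.23×10¹⁰)^(1/4) = 386 K.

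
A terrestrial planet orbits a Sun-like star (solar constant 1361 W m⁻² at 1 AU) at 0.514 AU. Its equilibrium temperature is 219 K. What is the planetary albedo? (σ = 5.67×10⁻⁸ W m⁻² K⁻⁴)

Flux at 0.514 AU: S = 1361/0.514² = 5150 W m⁻².
From T_eq⁴ = S(1−A)/(4σ): 1−A = 4σT_eq⁴/S.
1−A = 4 × 5.67×10⁻⁸ × (219)⁴ / 5150 = 0.101.

A ≈ 0.90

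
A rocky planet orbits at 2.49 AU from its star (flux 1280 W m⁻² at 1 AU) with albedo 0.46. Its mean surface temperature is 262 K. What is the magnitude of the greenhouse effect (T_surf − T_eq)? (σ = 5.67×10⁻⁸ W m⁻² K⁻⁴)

S = 1280/2.49² = 206.4 W m⁻².
T_eq = [S(1−A)/(4σ)]^(1/4) = [206.4×0.54/(4×5.67×10⁻⁸)]^(1/4) = 148.9 K.
ΔT = T_surf − T_eq = 262 − 148.9.

ΔT ≈ 113.1 K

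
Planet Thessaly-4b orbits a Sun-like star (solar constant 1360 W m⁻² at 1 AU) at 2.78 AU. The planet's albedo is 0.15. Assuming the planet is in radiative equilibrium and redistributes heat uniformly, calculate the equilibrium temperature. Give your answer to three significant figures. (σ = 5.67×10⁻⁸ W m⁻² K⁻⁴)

T_eq ≈ 160 K

Flux at 2.78 AU: S = 1360/2.78² = 176 W m⁻².
Energy balance: absorbed = emitted ⇒ πR²·S(1−A) = 4πR²·σT_eq⁴, so T_eq⁴ = S(1−A)/(4σ).
T_eq = [176 × 0.85 / (4 × 5.67×10⁻⁸)]^(1/4) = (6.60×10⁸)^(1/4) = 160 K.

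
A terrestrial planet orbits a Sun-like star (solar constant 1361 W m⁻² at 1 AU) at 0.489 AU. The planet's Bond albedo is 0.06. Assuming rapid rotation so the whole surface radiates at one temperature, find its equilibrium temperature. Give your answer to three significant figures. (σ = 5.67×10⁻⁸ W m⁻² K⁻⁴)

T_eq ≈ 392 K

Flux at 0.489 AU: S = 1361/0.489² = 5690 W m⁻².
Energy balance: absorbed = emitted ⇒ πR²·S(1−A) = 4πR²·σT_eq⁴, so T_eq⁴ = S(1−A)/(4σ).
T_eq = [5690 × 0.94 / (4 × 5.67×10⁻⁸)]^(1/4) = (2.36×10¹⁰)^(1/4) = 392 K.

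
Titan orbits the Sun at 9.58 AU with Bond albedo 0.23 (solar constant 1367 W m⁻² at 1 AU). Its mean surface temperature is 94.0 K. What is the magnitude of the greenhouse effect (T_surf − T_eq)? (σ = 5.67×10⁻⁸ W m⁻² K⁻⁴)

S = 1367/9.58² = 14.89 W m⁻².
T_eq = [S(1−A)/(4σ)]^(1/4) = [14.89×0.77/(4×5.67×10⁻⁸)]^(1/4) = 84.3 K.
ΔT = T_surf − T_eq = 94 − 84.3.

ΔT ≈ 9.7 K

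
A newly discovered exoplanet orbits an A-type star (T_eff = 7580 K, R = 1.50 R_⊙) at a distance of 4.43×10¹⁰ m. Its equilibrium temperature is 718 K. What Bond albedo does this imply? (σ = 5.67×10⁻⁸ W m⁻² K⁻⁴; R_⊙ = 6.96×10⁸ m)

A ≈ 0.42

R_⋆ = 1.50 × 6.96×10⁸ = 1.04×10⁹ m.
L = 4πR_⋆²σT_⋆⁴ = 4π(1.04×10⁹)² × 5.67×10⁻⁸ × (7580)⁴ = 2.56×10²⁷ W.
S = L/(4πd²) = 1.04×10⁵ W m⁻².
From T_eq⁴ = S(1−A)/(4σ): 1−A = 4σT_eq⁴/S.
1−A = 4 × 5.67×10⁻⁸ × (718)⁴ / 1.04×10⁵ = 0.580.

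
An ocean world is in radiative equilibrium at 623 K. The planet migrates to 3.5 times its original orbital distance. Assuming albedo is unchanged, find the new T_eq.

T_eq ≈ 333 K

T_eq ∝ L^(1/4) · d^(−1/2).
T′ = 623 / 3.5^(1/2) = 333 K.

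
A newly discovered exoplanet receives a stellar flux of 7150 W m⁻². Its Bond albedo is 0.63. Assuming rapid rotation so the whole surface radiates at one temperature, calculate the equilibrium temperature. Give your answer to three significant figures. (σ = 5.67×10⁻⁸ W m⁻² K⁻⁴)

Energy balance: absorbed = emitted ⇒ πR²·S(1−A) = 4πR²·σT_eq⁴, so T_eq⁴ = S(1−A)/(4σ).
T_eq = [7150 × 0.37 / (4 × 5.67×10⁻⁸)]^(1/4) = (1.17×10¹⁰)^(1/4) = 329 K.

T_eq ≈ 329 K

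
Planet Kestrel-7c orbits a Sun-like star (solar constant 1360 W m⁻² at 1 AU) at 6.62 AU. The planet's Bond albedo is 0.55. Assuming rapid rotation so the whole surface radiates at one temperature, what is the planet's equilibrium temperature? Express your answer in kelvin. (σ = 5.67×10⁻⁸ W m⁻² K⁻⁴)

T_eq ≈ 88.6 K

Flux at 6.62 AU: S = 1360/6.62² = 31.0 W m⁻².
Energy balance: absorbed = emitted ⇒ πR²·S(1−A) = 4πR²·σT_eq⁴, so T_eq⁴ = S(1−A)/(4σ).
T_eq = [31.0 × 0.45 / (4 × 5.67×10⁻⁸)]^(1/4) = (6.16×10⁷)^(1/4) = 88.6 K.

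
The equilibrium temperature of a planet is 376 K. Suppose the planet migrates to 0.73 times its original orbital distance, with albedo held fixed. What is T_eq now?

T_eq ≈ 440 K

T_eq ∝ L^(1/4) · d^(−1/2).
T′ = 376 / 0.73^(1/2) = 440 K.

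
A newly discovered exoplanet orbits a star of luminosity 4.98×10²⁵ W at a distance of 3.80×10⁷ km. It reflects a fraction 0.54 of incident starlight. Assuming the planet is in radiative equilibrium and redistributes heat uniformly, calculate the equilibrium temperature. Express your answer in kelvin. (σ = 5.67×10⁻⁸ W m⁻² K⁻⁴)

T_eq ≈ 273 K

d = 3.80×10⁷ km = 3.80×10¹⁰ m.
Flux: S = L/(4πd²) = 4.98×10²⁵/(4π×(3.80×10¹⁰)²) = 2740 W m⁻².
Energy balance: absorbed = emitted ⇒ πR²·S(1−A) = 4πR²·σT_eq⁴, so T_eq⁴ = S(1−A)/(4σ).
T_eq = [2740 × 0.46 / (4 × 5.67×10⁻⁸)]^(1/4) = (5.57×10⁹)^(1/4) = 273 K.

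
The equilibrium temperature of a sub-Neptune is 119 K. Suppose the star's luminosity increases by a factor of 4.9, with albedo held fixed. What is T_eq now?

T_eq ∝ L^(1/4) · d^(−1/2).
T′ = 119 × 4.9^(1/4) = 177 K.

T_eq ≈ 177 K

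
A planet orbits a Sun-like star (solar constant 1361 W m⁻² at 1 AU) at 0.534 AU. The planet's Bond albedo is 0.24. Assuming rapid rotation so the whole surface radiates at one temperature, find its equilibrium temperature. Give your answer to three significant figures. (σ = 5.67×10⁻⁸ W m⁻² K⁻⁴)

Flux at 0.534 AU: S = 1361/0.534² = 4770 W m⁻².
Energy balance: absorbed = emitted ⇒ πR²·S(1−A) = 4πR²·σT_eq⁴, so T_eq⁴ = S(1−A)/(4σ).
T_eq = [4770 × 0.76 / (4 × 5.67×10⁻⁸)]^(1/4) = (1.60×10¹⁰)^(1/4) = 356 K.

T_eq ≈ 356 K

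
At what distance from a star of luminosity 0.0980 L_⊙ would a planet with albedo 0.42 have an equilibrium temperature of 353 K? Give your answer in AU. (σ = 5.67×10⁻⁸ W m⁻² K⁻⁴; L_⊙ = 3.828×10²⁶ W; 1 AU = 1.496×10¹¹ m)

L = 0.0980 × 3.828×10²⁶ = 3.75×10²⁵ W.
From T_eq⁴ = L(1−A)/(16πσd²): d = √[L(1−A)/(16πσT_eq⁴)].
d = √[3.75×10²⁵ × 0.58 / (16π × 5.67×10⁻⁸ × (353)⁴)] = 2.22×10¹⁰ m = 0.148 AU.

d ≈ 0.148 AU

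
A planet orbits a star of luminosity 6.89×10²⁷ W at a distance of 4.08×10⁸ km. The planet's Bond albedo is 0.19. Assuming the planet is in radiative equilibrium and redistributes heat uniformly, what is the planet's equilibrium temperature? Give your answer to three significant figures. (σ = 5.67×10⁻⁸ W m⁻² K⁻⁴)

d = 4.08×10⁸ km = 4.08×10¹¹ m.
Flux: S = L/(4πd²) = 6.89×10²⁷/(4π×(4.08×10¹¹)²) = 3290 W m⁻².
Energy balance: absorbed = emitted ⇒ πR²·S(1−A) = 4πR²·σT_eq⁴, so T_eq⁴ = S(1−A)/(4σ).
T_eq = [3290 × 0.81 / (4 × 5.67×10⁻⁸)]^(1/4) = (1.18×10¹⁰)^(1/4) = 329 K.

T_eq ≈ 329 K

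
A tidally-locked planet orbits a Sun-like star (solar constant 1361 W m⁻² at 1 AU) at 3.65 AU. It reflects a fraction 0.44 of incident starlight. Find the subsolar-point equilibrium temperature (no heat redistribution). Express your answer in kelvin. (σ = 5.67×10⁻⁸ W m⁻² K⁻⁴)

Flux at 3.65 AU: S = 1361/3.65² = 102 W m⁻².
At the subsolar point the surface absorbs S(1−A) and emits σT⁴ per unit area — no factor of 4, since only the local patch is in balance.
T = [102 × 0.56 / 5.67×10⁻⁸]^(1/4) = (1.01×10⁹)^(1/4) = 178 K.

T_ss ≈ 178 K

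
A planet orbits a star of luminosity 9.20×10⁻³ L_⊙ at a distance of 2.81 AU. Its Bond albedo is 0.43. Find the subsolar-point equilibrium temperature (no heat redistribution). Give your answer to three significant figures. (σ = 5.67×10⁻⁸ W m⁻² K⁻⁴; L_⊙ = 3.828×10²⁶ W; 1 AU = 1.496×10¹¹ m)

T_ss ≈ 63.2 K

d = 2.81 AU = 4.20×10¹¹ m.
L = 9.20×10⁻³ × 3.828×10²⁶ = 3.52×10²⁴ W.
Flux: S = L/(4πd²) = 3.52×10²⁴/(4π×(4.20×10¹¹)²) = 1.59 W m⁻².
At the subsolar point the surface absorbs S(1−A) and emits σT⁴ per unit area — no factor of 4, since only the local patch is in balance.
T = [1.59 × 0.57 / 5.67×10⁻⁸]^(1/4) = (1.59×10⁷)^(1/4) = 63.2 K.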